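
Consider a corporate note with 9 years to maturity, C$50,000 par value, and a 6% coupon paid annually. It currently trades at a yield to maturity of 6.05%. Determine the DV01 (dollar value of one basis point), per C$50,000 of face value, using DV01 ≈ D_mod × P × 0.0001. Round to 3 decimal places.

Periodic yield y = 0.0605.
  t   CF        PV=CF/(1+0.0605)^t    t·PV
  1     3,000.00     2,828.8543     2,828.8543
  2     3,000.00     2,667.4722     5,334.9445
  3     3,000.00     2,515.2968     7,545.8904
  4     3,000.00     2,371.8027     9,487.2109
  5     3,000.00     2,236.4948    11,182.4739
  6     3,000.00     2,108.9060    12,653.4359
  7     3,000.00     1,988.5959    13,920.1715
  8     3,000.00     1,875.1494    15,001.1951
  9    53,000.00    31,237.7550   281,139.7947
  Σ                 49,830.3271   359,093.9711
P = 49,830.3271; D_Mac = 7.20633 yrs; D_mod = 6.79522 yrs.
DV01 ≈ 6.79522 × 49,830.3271 × 0.0001 = 33.860818.

C$33.861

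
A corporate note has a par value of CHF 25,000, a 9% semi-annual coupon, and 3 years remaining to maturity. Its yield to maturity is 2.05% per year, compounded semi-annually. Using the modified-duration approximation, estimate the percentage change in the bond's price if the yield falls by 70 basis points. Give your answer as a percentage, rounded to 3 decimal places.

+1.889%

Periodic yield y = 0.01025. Modified duration first:
  t   CF        PV=CF/(1+0.01025)^t    t·PV
  1     1,125.00     1,113.5857     1,113.5857
  2     1,125.00     1,102.2873     2,204.5746
  3     1,125.00     1,091.1035     3,273.3105
  4     1,125.00     1,080.0332     4,320.1326
  5     1,125.00     1,069.0751     5,345.3757
  6    26,125.00    24,574.4125   147,446.4752
  Σ                 30,030.4973   163,703.4542
P = 30,030.4973; D_Mac = 5.45124 half-year periods = 2.72562 yrs; D_mod = 2.72562/(1+0.01025) = 2.69797 yrs.
ΔP/P ≈ -D_mod · Δy = -2.69797 × (-0.007) = +0.018886 = +1.8886%.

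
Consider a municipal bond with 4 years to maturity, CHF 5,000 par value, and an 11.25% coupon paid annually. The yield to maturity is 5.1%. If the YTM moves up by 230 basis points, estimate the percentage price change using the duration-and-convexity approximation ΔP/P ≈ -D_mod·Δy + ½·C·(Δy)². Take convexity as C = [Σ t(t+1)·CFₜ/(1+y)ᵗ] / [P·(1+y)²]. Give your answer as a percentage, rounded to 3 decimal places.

-7.238%

With y = 0.051:
  t   CF        PV=CF/(1+0.051)^t    t·PV        t(t+1)·PV
  1       562.50       535.2046       535.2046       1,070.4091
  2       562.50       509.2337     1,018.4673       3,055.4019
  3       562.50       484.5230     1,453.5689       5,814.2757
  4     5,562.50     4,558.8905    18,235.5620      91,177.8098
  Σ                  6,087.8517    21,242.8028     101,117.8965
P = 6,087.8517; D_Mac = 3.48938 yrs; D_mod = 3.32005 yrs; C = 15.03691.
Duration effect: -3.32005 × (+0.023) = -0.076361
Convexity effect: 0.5 × 15.03691 × (0.023)² = +0.0039773
ΔP/P ≈ -0.076361 + 0.0039773 = -0.072384 = -7.2384%.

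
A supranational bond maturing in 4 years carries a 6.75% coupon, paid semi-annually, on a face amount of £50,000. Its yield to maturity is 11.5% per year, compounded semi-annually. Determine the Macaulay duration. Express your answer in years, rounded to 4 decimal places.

3.5284 years

Periodic yield y = 0.0575. Discount each cash flow and weight by its period:
  t   CF        PV=CF/(1+0.0575)^t    t·PV
  1     1,687.50     1,595.7447     1,595.7447
  2     1,687.50     1,508.9784     3,017.9568
  3     1,687.50     1,426.9299     4,280.7898
  4     1,687.50     1,349.3427     5,397.3710
  5     1,687.50     1,275.9742     6,379.8711
  6     1,687.50     1,206.5950     7,239.5701
  7     1,687.50     1,140.9882     7,986.9173
  8    51,687.50    33,047.7973   264,382.3786
  Σ                 42,552.3505   300,280.5994
Price P = Σ PV = 42,552.3505.
Macaulay duration = Σ(t·PV) / P = 300,280.5994 / 42,552.3505 = 7.05673 half-year periods.
In years: 7.05673 / 2 = 3.52837 years.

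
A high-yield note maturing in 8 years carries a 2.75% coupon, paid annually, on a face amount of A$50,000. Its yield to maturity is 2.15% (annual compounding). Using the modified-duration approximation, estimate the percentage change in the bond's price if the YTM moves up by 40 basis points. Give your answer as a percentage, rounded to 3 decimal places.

Periodic yield y = 0.0215. Modified duration first:
  t   CF        PV=CF/(1+0.0215)^t    t·PV
  1     1,375.00     1,346.0597     1,346.0597
  2     1,375.00     1,317.7286     2,635.4571
  3     1,375.00     1,289.9937     3,869.9811
  4     1,375.00     1,262.8426     5,051.3703
  5     1,375.00     1,236.2629     6,181.3146
  6     1,375.00     1,210.2427     7,261.4562
  7     1,375.00     1,184.7701     8,293.3910
  8    51,375.00    43,335.6053   346,684.8425
  Σ                 52,183.5056   381,323.8725
P = 52,183.5056; D_Mac = 7.30736 yrs; D_mod = 7.30736/(1+0.0215) = 7.15356 yrs.
ΔP/P ≈ -D_mod · Δy = -7.15356 × (+0.004) = -0.028614 = -2.8614%.

-2.861%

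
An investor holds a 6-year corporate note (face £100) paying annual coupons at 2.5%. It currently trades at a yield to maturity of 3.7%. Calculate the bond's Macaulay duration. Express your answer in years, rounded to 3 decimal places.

Periodic yield y = 0.037. Discount each cash flow and weight by its year:
  t   CF        PV=CF/(1+0.037)^t    t·PV
  1         2.50         2.4108         2.4108
  2         2.50         2.3248         4.6496
  3         2.50         2.2418         6.7255
  4         2.50         2.1618         8.6474
  5         2.50         2.0847        10.4236
  6       102.50        82.4236       494.5413
  Σ                     93.6475       527.3981
Price P = Σ PV = 93.6475.
Macaulay duration = Σ(t·PV) / P = 527.3981 / 93.6475 = 5.63174 years.

5.632 years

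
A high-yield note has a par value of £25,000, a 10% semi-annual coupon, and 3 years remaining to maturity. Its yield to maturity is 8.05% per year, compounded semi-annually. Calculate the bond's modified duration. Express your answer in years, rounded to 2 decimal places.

Periodic yield y = 0.04025. First find Macaulay duration:
  t   CF        PV=CF/(1+0.04025)^t    t·PV
  1     1,250.00     1,201.6342     1,201.6342
  2     1,250.00     1,155.1398     2,310.2797
  3     1,250.00     1,110.4445     3,331.3334
  4     1,250.00     1,067.4784     4,269.9138
  5     1,250.00     1,026.1749     5,130.8745
  6    26,250.00    20,715.8597   124,295.1582
  Σ                 26,276.7316   140,539.1938
P = 26,276.7316; Macaulay duration = 140,539.1938 / 26,276.7316 = 5.34843 half-year periods = 2.67421 years.
Modified duration = D_Mac / (1 + y) = 2.67421 / 1.04025 = 2.57074 years.

2.57 years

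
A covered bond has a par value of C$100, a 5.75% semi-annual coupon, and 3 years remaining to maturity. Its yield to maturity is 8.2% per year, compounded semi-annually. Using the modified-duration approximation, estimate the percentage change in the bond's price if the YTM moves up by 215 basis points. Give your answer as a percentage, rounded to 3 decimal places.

-5.762%

Periodic yield y = 0.041. Modified duration first:
  t   CF        PV=CF/(1+0.041)^t    t·PV
  1        2.875         2.7618         2.7618
  2        2.875         2.6530         5.3060
  3        2.875         2.5485         7.6455
  4        2.875         2.4481         9.7925
  5        2.875         2.3517        11.7586
  6      102.875        80.8361       485.0167
  Σ                     93.5992       522.2811
P = 93.5992; D_Mac = 5.57997 half-year periods = 2.78999 yrs; D_mod = 2.78999/(1+0.041) = 2.68010 yrs.
ΔP/P ≈ -D_mod · Δy = -2.68010 × (+0.0215) = -0.057622 = -5.7622%.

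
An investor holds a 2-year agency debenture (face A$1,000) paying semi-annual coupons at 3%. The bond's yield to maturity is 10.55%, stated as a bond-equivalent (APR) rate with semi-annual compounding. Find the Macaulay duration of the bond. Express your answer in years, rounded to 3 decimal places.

1.952 years

Periodic yield y = 0.05275. Discount each cash flow and weight by its period:
  t   CF        PV=CF/(1+0.05275)^t    t·PV
  1        15.00        14.2484        14.2484
  2        15.00        13.5345        27.0689
  3        15.00        12.8563        38.5689
  4     1,015.00       826.3519     3,305.4077
  Σ                    866.9911     3,385.2939
Price P = Σ PV = 866.9911.
Macaulay duration = Σ(t·PV) / P = 3,385.2939 / 866.9911 = 3.90465 half-year periods.
In years: 3.90465 / 2 = 1.95232 years.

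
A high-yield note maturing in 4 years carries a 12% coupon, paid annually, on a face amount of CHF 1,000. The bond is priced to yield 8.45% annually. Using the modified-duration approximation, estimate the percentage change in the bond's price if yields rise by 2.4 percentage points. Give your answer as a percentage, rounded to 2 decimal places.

Periodic yield y = 0.0845. Modified duration first:
  t   CF        PV=CF/(1+0.0845)^t    t·PV
  1       120.00       110.6501       110.6501
  2       120.00       102.0286       204.0573
  3       120.00        94.0790       282.2369
  4     1,120.00       809.6546     3,238.6185
  Σ                  1,116.4123     3,835.5628
P = 1,116.4123; D_Mac = 3.43561 yrs; D_mod = 3.43561/(1+0.0845) = 3.16793 yrs.
ΔP/P ≈ -D_mod · Δy = -3.16793 × (+0.024) = -0.076030 = -7.6030%.

-7.60%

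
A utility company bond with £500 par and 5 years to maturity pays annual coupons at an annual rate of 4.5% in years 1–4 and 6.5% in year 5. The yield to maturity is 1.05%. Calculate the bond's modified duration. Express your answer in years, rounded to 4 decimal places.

Periodic yield y = 0.0105. First find Macaulay duration:
  t   CF        PV=CF/(1+0.0105)^t    t·PV
  1        22.50        22.2662        22.2662
  2        22.50        22.0348        44.0697
  3        22.50        21.8059        65.4176
  4        22.50        21.5793        86.3172
  5       532.50       505.4032     2,527.0162
  Σ                    593.0895     2,745.0869
P = 593.0895; Macaulay duration = 2,745.0869 / 593.0895 = 4.62845 years.
Modified duration = D_Mac / (1 + y) = 4.62845 / 1.0105 = 4.58036 years.

4.5804 years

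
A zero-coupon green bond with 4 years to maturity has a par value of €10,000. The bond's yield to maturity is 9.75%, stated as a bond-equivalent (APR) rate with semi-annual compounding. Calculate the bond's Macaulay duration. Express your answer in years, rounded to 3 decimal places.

4.000 years

A zero-coupon bond has a single cash flow at maturity, so its Macaulay duration equals its maturity: 4 years.
(Equivalently: 8 semi-annual periods ÷ 2 = 4 years.)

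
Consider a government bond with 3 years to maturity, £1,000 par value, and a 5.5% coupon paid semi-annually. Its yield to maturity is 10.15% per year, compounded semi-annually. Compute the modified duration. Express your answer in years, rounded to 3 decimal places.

Periodic yield y = 0.05075. First find Macaulay duration:
  t   CF        PV=CF/(1+0.05075)^t    t·PV
  1        27.50        26.1718        26.1718
  2        27.50        24.9077        49.8154
  3        27.50        23.7047        71.1141
  4        27.50        22.5598        90.2392
  5        27.50        21.4702       107.3509
  6     1,027.50       763.4585     4,580.7510
  Σ                    882.2727     4,925.4424
P = 882.2727; Macaulay duration = 4,925.4424 / 882.2727 = 5.58268 half-year periods = 2.79134 years.
Modified duration = D_Mac / (1 + y) = 2.79134 / 1.05075 = 2.65652 years.

2.657 years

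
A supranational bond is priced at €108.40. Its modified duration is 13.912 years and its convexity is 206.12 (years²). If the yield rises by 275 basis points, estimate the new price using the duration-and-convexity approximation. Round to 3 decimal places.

€75.377

Duration effect: -D_mod·Δy = -13.912 × (+0.0275) = -0.382580
Convexity effect: ½·C·(Δy)² = 0.5 × 206.12 × (0.0275)² = +0.077939125
ΔP/P ≈ -0.382580 + 0.077939125 = -0.304640875
New price ≈ 108.40 × (1 - 0.304640875) = 75.37692915.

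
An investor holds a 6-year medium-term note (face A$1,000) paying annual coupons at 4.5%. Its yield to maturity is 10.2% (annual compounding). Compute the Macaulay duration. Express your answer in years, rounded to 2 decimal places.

Periodic yield y = 0.102. Discount each cash flow and weight by its year:
  t   CF        PV=CF/(1+0.102)^t    t·PV
  1        45.00        40.8348        40.8348
  2        45.00        37.0552        74.1104
  3        45.00        33.6254       100.8763
  4        45.00        30.5131       122.0523
  5        45.00        27.6888       138.4441
  6     1,045.00       583.4810     3,500.8860
  Σ                    753.1984     3,977.2040
Price P = Σ PV = 753.1984.
Macaulay duration = Σ(t·PV) / P = 3,977.2040 / 753.1984 = 5.28042 years.

5.28 years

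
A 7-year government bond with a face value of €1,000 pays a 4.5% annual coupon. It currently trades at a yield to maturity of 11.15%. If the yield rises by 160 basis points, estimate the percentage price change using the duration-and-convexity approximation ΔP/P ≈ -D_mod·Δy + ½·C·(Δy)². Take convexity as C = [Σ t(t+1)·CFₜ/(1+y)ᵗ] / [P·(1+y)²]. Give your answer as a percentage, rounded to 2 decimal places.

With y = 0.1115:
  t   CF        PV=CF/(1+0.1115)^t    t·PV        t(t+1)·PV
  1        45.00        40.4858        40.4858          80.9717
  2        45.00        36.4245        72.8490         218.5470
  3        45.00        32.7706        98.3117         393.2469
  4        45.00        29.4832       117.9328         589.6640
  5        45.00        26.5256       132.6280         795.7679
  6        45.00        23.8647       143.1881       1,002.3168
  7     1,045.00       498.5974     3,490.1819      27,921.4552
  Σ                    688.1518     4,095.5774      31,001.9695
P = 688.1518; D_Mac = 5.95156 yrs; D_mod = 5.35453 yrs; C = 36.46583.
Duration effect: -5.35453 × (+0.016) = -0.085672
Convexity effect: 0.5 × 36.46583 × (0.016)² = +0.0046676
ΔP/P ≈ -0.085672 + 0.0046676 = -0.081005 = -8.1005%.

-8.10%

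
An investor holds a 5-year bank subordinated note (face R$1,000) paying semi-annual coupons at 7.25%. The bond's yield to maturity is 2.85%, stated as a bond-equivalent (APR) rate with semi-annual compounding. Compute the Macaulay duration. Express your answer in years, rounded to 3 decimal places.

4.356 years

Periodic yield y = 0.01425. Discount each cash flow and weight by its period:
  t   CF        PV=CF/(1+0.01425)^t    t·PV
  1        36.25        35.7407        35.7407
  2        36.25        35.2385        70.4771
  3        36.25        34.7435       104.2304
  4        36.25        34.2553       137.0213
  5        36.25        33.7740       168.8702
  6        36.25        33.2995       199.7971
  7        36.25        32.8317       229.8216
  8        36.25        32.3704       258.9631
  9        36.25        31.9156       287.2403
  10    1,036.25       899.5274     8,995.2737
  Σ                  1,203.6966    10,487.4353
Price P = Σ PV = 1,203.6966.
Macaulay duration = Σ(t·PV) / P = 10,487.4353 / 1,203.6966 = 8.71269 half-year periods.
In years: 8.71269 / 2 = 4.35635 years.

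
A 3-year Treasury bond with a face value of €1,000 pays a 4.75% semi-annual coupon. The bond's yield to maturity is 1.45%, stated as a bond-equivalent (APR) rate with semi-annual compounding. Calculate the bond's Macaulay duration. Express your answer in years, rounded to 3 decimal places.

2.840 years

Periodic yield y = 0.00725. Discount each cash flow and weight by its period:
  t   CF        PV=CF/(1+0.00725)^t    t·PV
  1        23.75        23.5791        23.5791
  2        23.75        23.4093        46.8187
  3        23.75        23.2408        69.7225
  4        23.75        23.0736        92.2942
  5        23.75        22.9075       114.5374
  6     1,023.75       980.3254     5,881.9524
  Σ                  1,096.5357     6,228.9043
Price P = Σ PV = 1,096.5357.
Macaulay duration = Σ(t·PV) / P = 6,228.9043 / 1,096.5357 = 5.68053 half-year periods.
In years: 5.68053 / 2 = 2.84027 years.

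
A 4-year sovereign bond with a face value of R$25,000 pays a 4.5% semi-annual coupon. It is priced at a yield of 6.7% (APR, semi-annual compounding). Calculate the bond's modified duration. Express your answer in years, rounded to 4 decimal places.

3.5710 years

Periodic yield y = 0.0335. First find Macaulay duration:
  t   CF        PV=CF/(1+0.0335)^t    t·PV
  1       562.50       544.2671       544.2671
  2       562.50       526.6251     1,053.2502
  3       562.50       509.5550     1,528.6651
  4       562.50       493.0382     1,972.1530
  5       562.50       477.0568     2,385.2842
  6       562.50       461.5935     2,769.5607
  7       562.50       446.6313     3,126.4191
  8    25,562.50    19,639.0049   157,112.0389
  Σ                 23,097.7719   170,491.6382
P = 23,097.7719; Macaulay duration = 170,491.6382 / 23,097.7719 = 7.38130 half-year periods = 3.69065 years.
Modified duration = D_Mac / (1 + y) = 3.69065 / 1.0335 = 3.57102 years.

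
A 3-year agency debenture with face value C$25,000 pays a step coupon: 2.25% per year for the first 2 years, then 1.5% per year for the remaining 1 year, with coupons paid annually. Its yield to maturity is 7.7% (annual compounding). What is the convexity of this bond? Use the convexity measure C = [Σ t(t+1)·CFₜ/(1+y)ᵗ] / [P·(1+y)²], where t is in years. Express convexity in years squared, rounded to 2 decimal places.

With y = 0.077:
  t   CF        PV=CF/(1+0.077)^t    t·PV        t(t+1)·PV
  1       562.50       522.2841       522.2841       1,044.5682
  2       562.50       484.9435       969.8869       2,909.6608
  3    25,375.00    20,312.2925    60,936.8774     243,747.5096
  Σ                 21,319.5201    62,429.0485     247,701.7387
P = 21,319.5201.
Convexity = Σ t(t+1)·PV / [P·(1+y)²] = 247,701.7387 / (21,319.5201 × 1.159929) = 10.01660.

10.02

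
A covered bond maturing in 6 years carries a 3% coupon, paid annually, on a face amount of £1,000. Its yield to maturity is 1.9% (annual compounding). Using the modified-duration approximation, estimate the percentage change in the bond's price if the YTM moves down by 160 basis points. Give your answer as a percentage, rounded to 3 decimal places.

Periodic yield y = 0.019. Modified duration first:
  t   CF        PV=CF/(1+0.019)^t    t·PV
  1        30.00        29.4406        29.4406
  2        30.00        28.8917        57.7834
  3        30.00        28.3530        85.0589
  4        30.00        27.8243       111.2973
  5        30.00        27.3055       136.5276
  6     1,030.00       920.0091     5,520.0546
  Σ                  1,061.8242     5,940.1623
P = 1,061.8242; D_Mac = 5.59430 yrs; D_mod = 5.59430/(1+0.019) = 5.48999 yrs.
ΔP/P ≈ -D_mod · Δy = -5.48999 × (-0.016) = +0.087840 = +8.7840%.

+8.784%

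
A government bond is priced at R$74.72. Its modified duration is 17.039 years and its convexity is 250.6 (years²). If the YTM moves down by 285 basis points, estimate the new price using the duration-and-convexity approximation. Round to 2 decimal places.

Duration effect: -D_mod·Δy = -17.039 × (-0.0285) = +0.4856115
Convexity effect: ½·C·(Δy)² = 0.5 × 250.6 × (-0.0285)² = +0.101774925
ΔP/P ≈ +0.4856115 + 0.101774925 = +0.587386425
New price ≈ 74.72 × (1 + 0.587386425) = 118.609513676.

R$118.61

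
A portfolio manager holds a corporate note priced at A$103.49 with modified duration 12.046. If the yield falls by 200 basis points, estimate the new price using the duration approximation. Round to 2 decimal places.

Duration approximation: ΔP/P ≈ -D_mod · Δy = -12.046 × (-0.02) = +0.240920.
New price ≈ 103.49 × (1 + 0.240920) = 128.4228108.

A$128.42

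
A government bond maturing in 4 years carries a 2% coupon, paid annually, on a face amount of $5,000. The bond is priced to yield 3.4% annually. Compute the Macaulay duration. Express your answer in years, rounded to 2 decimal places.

3.88 years

Periodic yield y = 0.034. Discount each cash flow and weight by its year:
  t   CF        PV=CF/(1+0.034)^t    t·PV
  1       100.00        96.7118        96.7118
  2       100.00        93.5317       187.0634
  3       100.00        90.4562       271.3686
  4     5,100.00     4,461.5732    17,846.2927
  Σ                  4,742.2729    18,401.4366
Price P = Σ PV = 4,742.2729.
Macaulay duration = Σ(t·PV) / P = 18,401.4366 / 4,742.2729 = 3.88030 years.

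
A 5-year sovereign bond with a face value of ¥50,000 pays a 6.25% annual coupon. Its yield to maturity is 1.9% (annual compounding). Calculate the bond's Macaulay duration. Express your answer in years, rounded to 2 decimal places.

4.50 years

Periodic yield y = 0.019. Discount each cash flow and weight by its year:
  t   CF        PV=CF/(1+0.019)^t    t·PV
  1     3,125.00     3,066.7321     3,066.7321
  2     3,125.00     3,009.5506     6,019.1013
  3     3,125.00     2,953.4354     8,860.3061
  4     3,125.00     2,898.3664    11,593.4656
  5    53,125.00    48,353.5120   241,767.5599
  Σ                 60,281.5965   271,307.1649
Price P = Σ PV = 60,281.5965.
Macaulay duration = Σ(t·PV) / P = 271,307.1649 / 60,281.5965 = 4.50066 years.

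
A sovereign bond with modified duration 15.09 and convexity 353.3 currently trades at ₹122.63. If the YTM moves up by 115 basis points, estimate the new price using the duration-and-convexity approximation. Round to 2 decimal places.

₹104.21

Duration effect: -D_mod·Δy = -15.09 × (+0.0115) = -0.173535
Convexity effect: ½·C·(Δy)² = 0.5 × 353.3 × (0.0115)² = +0.0233619625
ΔP/P ≈ -0.173535 + 0.0233619625 = -0.1501730375
New price ≈ 122.63 × (1 - 0.1501730375) = 104.214280411375.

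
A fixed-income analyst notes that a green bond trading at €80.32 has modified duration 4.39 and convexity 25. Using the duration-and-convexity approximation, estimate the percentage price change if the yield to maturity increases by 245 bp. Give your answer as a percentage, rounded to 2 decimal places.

-10.01%

Duration effect: -D_mod·Δy = -4.39 × (+0.0245) = -0.107555
Convexity effect: ½·C·(Δy)² = 0.5 × 25 × (0.0245)² = +0.007503125
ΔP/P ≈ -0.107555 + 0.007503125 = -0.100051875
= -10.0051875%.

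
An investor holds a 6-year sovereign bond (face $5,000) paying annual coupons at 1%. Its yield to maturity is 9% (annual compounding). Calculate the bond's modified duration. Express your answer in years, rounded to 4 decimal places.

Periodic yield y = 0.09. First find Macaulay duration:
  t   CF        PV=CF/(1+0.09)^t    t·PV
  1        50.00        45.8716        45.8716
  2        50.00        42.0840        84.1680
  3        50.00        38.6092       115.8275
  4        50.00        35.4213       141.6850
  5        50.00        32.4966       162.4828
  6     5,050.00     3,011.1500    18,066.9000
  Σ                  3,205.6326    18,616.9350
P = 3,205.6326; Macaulay duration = 18,616.9350 / 3,205.6326 = 5.80757 years.
Modified duration = D_Mac / (1 + y) = 5.80757 / 1.09 = 5.32805 years.

5.3280 years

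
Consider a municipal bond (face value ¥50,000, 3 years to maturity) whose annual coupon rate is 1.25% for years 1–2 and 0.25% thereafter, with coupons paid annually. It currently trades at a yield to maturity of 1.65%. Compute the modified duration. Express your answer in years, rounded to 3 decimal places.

2.914 years

Periodic yield y = 0.0165. First find Macaulay duration:
  t   CF        PV=CF/(1+0.0165)^t    t·PV
  1       625.00       614.8549       614.8549
  2       625.00       604.8745     1,209.7489
  3    50,125.00    47,723.4945   143,170.4834
  Σ                 48,943.2238   144,995.0873
P = 48,943.2238; Macaulay duration = 144,995.0873 / 48,943.2238 = 2.96252 years.
Modified duration = D_Mac / (1 + y) = 2.96252 / 1.0165 = 2.91443 years.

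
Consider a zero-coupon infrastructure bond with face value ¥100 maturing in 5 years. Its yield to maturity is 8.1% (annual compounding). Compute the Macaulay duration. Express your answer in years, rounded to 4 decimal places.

5.0000 years

A zero-coupon bond has a single cash flow at maturity, so its Macaulay duration equals its maturity: 5 years.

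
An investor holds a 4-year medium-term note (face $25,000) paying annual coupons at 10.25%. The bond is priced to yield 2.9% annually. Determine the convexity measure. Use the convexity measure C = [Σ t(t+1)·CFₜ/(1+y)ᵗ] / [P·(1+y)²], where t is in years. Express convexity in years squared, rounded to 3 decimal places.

15.997

With y = 0.029:
  t   CF        PV=CF/(1+0.029)^t    t·PV        t(t+1)·PV
  1     2,562.50     2,490.2818     2,490.2818       4,980.5637
  2     2,562.50     2,420.0990     4,840.1979      14,520.5937
  3     2,562.50     2,351.8940     7,055.6821      28,222.7284
  4    27,562.50    24,584.2582    98,337.0326     491,685.1631
  Σ                 31,846.5330   112,723.1945     539,409.0489
P = 31,846.5330.
Convexity = Σ t(t+1)·PV / [P·(1+y)²] = 539,409.0489 / (31,846.5330 × 1.058841) = 15.99651.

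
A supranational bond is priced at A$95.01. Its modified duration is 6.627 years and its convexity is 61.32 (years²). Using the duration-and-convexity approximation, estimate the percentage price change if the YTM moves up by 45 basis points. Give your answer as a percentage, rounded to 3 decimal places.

Duration effect: -D_mod·Δy = -6.627 × (+0.0045) = -0.0298215
Convexity effect: ½·C·(Δy)² = 0.5 × 61.32 × (0.0045)² = +0.000620865
ΔP/P ≈ -0.0298215 + 0.000620865 = -0.029200635
= -2.9200635%.

-2.920%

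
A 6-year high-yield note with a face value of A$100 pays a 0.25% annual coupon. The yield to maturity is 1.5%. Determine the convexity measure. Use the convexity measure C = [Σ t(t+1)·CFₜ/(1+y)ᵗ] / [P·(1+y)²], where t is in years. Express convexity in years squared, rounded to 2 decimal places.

With y = 0.015:
  t   CF        PV=CF/(1+0.015)^t    t·PV        t(t+1)·PV
  1         0.25         0.2463         0.2463           0.4926
  2         0.25         0.2427         0.4853           1.4560
  3         0.25         0.2391         0.7172           2.8690
  4         0.25         0.2355         0.9422           4.7109
  5         0.25         0.2321         1.1603           6.9620
  6       100.25        91.6829       550.0971       3,850.6799
  Σ                     92.8785       553.6485       3,867.1703
P = 92.8785.
Convexity = Σ t(t+1)·PV / [P·(1+y)²] = 3,867.1703 / (92.8785 × 1.030225) = 40.41531.

40.42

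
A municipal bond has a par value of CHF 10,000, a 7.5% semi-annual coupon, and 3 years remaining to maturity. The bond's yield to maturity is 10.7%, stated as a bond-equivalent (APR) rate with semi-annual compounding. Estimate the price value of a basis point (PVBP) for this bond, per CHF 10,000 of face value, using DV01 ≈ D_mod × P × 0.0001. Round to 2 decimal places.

CHF 2.38

Periodic yield y = 0.0535.
  t   CF        PV=CF/(1+0.0535)^t    t·PV
  1       375.00       355.9563       355.9563
  2       375.00       337.8798       675.7595
  3       375.00       320.7212       962.1636
  4       375.00       304.4340     1,217.7359
  5       375.00       288.9739     1,444.8693
  6    10,375.00     7,588.9356    45,533.6134
  Σ                  9,196.9007    50,190.0981
P = 9,196.9007; D_Mac = 5.45728 half-year periods = 2.72864 yrs; D_mod = 2.59007 yrs.
DV01 ≈ 2.59007 × 9,196.9007 × 0.0001 = 2.382064.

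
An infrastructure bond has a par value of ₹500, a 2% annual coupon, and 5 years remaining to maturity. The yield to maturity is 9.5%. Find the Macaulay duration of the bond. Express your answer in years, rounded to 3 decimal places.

Periodic yield y = 0.095. Discount each cash flow and weight by its year:
  t   CF        PV=CF/(1+0.095)^t    t·PV
  1        10.00         9.1324         9.1324
  2        10.00         8.3401        16.6802
  3        10.00         7.6165        22.8496
  4        10.00         6.9557        27.8230
  5       510.00       323.9661     1,619.8305
  Σ                    356.0109     1,696.3158
Price P = Σ PV = 356.0109.
Macaulay duration = Σ(t·PV) / P = 1,696.3158 / 356.0109 = 4.76479 years.

4.765 years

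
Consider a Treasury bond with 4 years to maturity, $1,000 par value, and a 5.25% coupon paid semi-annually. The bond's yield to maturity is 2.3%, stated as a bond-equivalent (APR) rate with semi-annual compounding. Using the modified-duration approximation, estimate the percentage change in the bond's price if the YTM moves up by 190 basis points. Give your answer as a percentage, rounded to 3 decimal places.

Periodic yield y = 0.0115. Modified duration first:
  t   CF        PV=CF/(1+0.0115)^t    t·PV
  1        26.25        25.9516        25.9516
  2        26.25        25.6565        51.3130
  3        26.25        25.3648        76.0944
  4        26.25        25.0764       100.3057
  5        26.25        24.7913       123.9567
  6        26.25        24.5095       147.0568
  7        26.25        24.2308       169.6157
  8     1,026.25       936.5394     7,492.3156
  Σ                  1,112.1204     8,186.6095
P = 1,112.1204; D_Mac = 7.36126 half-year periods = 3.68063 yrs; D_mod = 3.68063/(1+0.0115) = 3.63878 yrs.
ΔP/P ≈ -D_mod · Δy = -3.63878 × (+0.019) = -0.069137 = -6.9137%.

-6.914%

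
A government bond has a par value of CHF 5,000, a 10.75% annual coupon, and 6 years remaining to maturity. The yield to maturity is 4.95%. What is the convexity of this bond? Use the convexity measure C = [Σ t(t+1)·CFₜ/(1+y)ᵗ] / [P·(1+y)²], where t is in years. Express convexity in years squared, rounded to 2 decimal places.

28.76

With y = 0.0495:
  t   CF        PV=CF/(1+0.0495)^t    t·PV        t(t+1)·PV
  1       537.50       512.1486       512.1486       1,024.2973
  2       537.50       487.9930       975.9860       2,927.9579
  3       537.50       464.9766     1,394.9299       5,579.7197
  4       537.50       443.0459     1,772.1835       8,860.9175
  5       537.50       422.1495     2,110.7474      12,664.4843
  6     5,537.50     4,143.9937    24,863.9619     174,047.7335
  Σ                  6,474.3073    31,629.9574     205,105.1102
P = 6,474.3073.
Convexity = Σ t(t+1)·PV / [P·(1+y)²] = 205,105.1102 / (6,474.3073 × 1.101450) = 28.76195.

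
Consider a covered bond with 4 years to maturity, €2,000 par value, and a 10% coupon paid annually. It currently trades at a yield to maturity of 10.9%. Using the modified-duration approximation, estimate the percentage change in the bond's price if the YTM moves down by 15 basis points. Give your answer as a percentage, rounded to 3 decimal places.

+0.471%

Periodic yield y = 0.109. Modified duration first:
  t   CF        PV=CF/(1+0.109)^t    t·PV
  1       200.00       180.3427       180.3427
  2       200.00       162.6174       325.2347
  3       200.00       146.6342       439.9027
  4     2,200.00     1,454.4423     5,817.7692
  Σ                  1,944.0365     6,763.2492
P = 1,944.0365; D_Mac = 3.47897 yrs; D_mod = 3.47897/(1+0.109) = 3.13704 yrs.
ΔP/P ≈ -D_mod · Δy = -3.13704 × (-0.0015) = +0.004706 = +0.4706%.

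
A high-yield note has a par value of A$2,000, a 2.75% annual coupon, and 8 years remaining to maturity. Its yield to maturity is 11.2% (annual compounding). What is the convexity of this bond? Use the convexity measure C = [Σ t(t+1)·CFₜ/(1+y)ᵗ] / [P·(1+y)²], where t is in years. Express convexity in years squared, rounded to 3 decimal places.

With y = 0.112:
  t   CF        PV=CF/(1+0.112)^t    t·PV        t(t+1)·PV
  1        55.00        49.4604        49.4604          98.9209
  2        55.00        44.4788        88.9576         266.8728
  3        55.00        39.9989       119.9968         479.9871
  4        55.00        35.9703       143.8810         719.4051
  5        55.00        32.3474       161.7368         970.4206
  6        55.00        29.0893       174.5361       1,221.7526
  7        55.00        26.1595       183.1164       1,464.9311
  8     2,055.00       878.9689     7,031.7515      63,285.7636
  Σ                  1,136.4735     7,953.4366      68,508.0538
P = 1,136.4735.
Convexity = Σ t(t+1)·PV / [P·(1+y)²] = 68,508.0538 / (1,136.4735 × 1.236544) = 48.74979.

48.750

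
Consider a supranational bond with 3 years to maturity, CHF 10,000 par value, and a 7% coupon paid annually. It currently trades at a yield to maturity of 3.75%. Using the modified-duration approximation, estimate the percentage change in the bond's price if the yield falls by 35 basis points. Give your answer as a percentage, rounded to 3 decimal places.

Periodic yield y = 0.0375. Modified duration first:
  t   CF        PV=CF/(1+0.0375)^t    t·PV
  1       700.00       674.6988       674.6988
  2       700.00       650.3121     1,300.6242
  3    10,700.00     9,581.1902    28,743.5706
  Σ                 10,906.2011    30,718.8936
P = 10,906.2011; D_Mac = 2.81664 yrs; D_mod = 2.81664/(1+0.0375) = 2.71484 yrs.
ΔP/P ≈ -D_mod · Δy = -2.71484 × (-0.0035) = +0.009502 = +0.9502%.

+0.950%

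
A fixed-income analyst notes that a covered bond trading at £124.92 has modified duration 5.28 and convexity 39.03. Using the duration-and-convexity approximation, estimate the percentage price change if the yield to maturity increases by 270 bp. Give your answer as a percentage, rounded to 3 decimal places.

-12.833%

Duration effect: -D_mod·Δy = -5.28 × (+0.027) = -0.142560
Convexity effect: ½·C·(Δy)² = 0.5 × 39.03 × (0.027)² = +0.014226435
ΔP/P ≈ -0.142560 + 0.014226435 = -0.128333565
= -12.8333565%.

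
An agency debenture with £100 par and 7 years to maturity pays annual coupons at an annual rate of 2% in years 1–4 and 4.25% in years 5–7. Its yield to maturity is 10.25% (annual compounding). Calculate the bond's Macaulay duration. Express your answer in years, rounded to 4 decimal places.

6.4256 years

Periodic yield y = 0.1025. Discount each cash flow and weight by its year:
  t   CF        PV=CF/(1+0.1025)^t    t·PV
  1         2.00         1.8141         1.8141
  2         2.00         1.6454         3.2908
  3         2.00         1.4924         4.4773
  4         2.00         1.3537         5.4147
  5         4.25         2.6091        13.0457
  6         4.25         2.3666        14.1994
  7       104.25        52.6533       368.5733
  Σ                     63.9346       410.8152
Price P = Σ PV = 63.9346.
Macaulay duration = Σ(t·PV) / P = 410.8152 / 63.9346 = 6.42555 years.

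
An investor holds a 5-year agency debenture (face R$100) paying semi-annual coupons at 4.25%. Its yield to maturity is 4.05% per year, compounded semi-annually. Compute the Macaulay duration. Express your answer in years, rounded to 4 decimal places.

Periodic yield y = 0.02025. Discount each cash flow and weight by its period:
  t   CF        PV=CF/(1+0.02025)^t    t·PV
  1        2.125         2.0828         2.0828
  2        2.125         2.0415         4.0830
  3        2.125         2.0010         6.0029
  4        2.125         1.9612         7.8450
  5        2.125         1.9223         9.6116
  6        2.125         1.8842        11.3050
  7        2.125         1.8468        12.9274
  8        2.125         1.8101        14.4809
  9        2.125         1.7742        15.9677
  10     102.125        83.5730       835.7301
  Σ                    100.8971       920.0364
Price P = Σ PV = 100.8971.
Macaulay duration = Σ(t·PV) / P = 920.0364 / 100.8971 = 9.11856 half-year periods.
In years: 9.11856 / 2 = 4.55928 years.

4.5593 years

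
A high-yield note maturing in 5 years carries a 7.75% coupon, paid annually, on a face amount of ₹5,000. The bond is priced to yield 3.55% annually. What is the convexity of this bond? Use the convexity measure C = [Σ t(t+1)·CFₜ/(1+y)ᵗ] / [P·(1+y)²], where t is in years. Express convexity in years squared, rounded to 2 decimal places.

With y = 0.0355:
  t   CF        PV=CF/(1+0.0355)^t    t·PV        t(t+1)·PV
  1       387.50       374.2154       374.2154         748.4307
  2       387.50       361.3861       722.7723       2,168.3169
  3       387.50       348.9968     1,046.9903       4,187.9611
  4       387.50       337.0321     1,348.1285       6,740.6424
  5     5,387.50     4,525.1895    22,625.9473     135,755.6838
  Σ                  5,946.8198    26,118.0537     149,601.0350
P = 5,946.8198.
Convexity = Σ t(t+1)·PV / [P·(1+y)²] = 149,601.0350 / (5,946.8198 × 1.072260) = 23.46117.

23.46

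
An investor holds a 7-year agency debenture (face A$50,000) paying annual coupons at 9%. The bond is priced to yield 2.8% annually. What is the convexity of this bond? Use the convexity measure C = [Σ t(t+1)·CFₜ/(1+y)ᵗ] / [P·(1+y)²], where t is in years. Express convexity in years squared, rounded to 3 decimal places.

40.296

With y = 0.028:
  t   CF        PV=CF/(1+0.028)^t    t·PV        t(t+1)·PV
  1     4,500.00     4,377.4319     4,377.4319       8,754.8638
  2     4,500.00     4,258.2022     8,516.4045      25,549.2135
  3     4,500.00     4,142.2201    12,426.6602      49,706.6410
  4     4,500.00     4,029.3970    16,117.5879      80,587.9393
  5     4,500.00     3,919.6469    19,598.2343     117,589.4056
  6     4,500.00     3,812.8860    22,877.3163     160,141.2139
  7    54,500.00    44,920.5122   314,443.5854   2,515,548.6836
  Σ                 69,460.2963   398,357.2205   2,957,877.9607
P = 69,460.2963.
Convexity = Σ t(t+1)·PV / [P·(1+y)²] = 2,957,877.9607 / (69,460.2963 × 1.056784) = 40.29558.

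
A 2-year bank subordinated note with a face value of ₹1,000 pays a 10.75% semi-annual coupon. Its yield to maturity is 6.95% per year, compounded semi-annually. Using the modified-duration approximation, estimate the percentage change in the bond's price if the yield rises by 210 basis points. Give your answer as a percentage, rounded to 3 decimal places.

-3.770%

Periodic yield y = 0.03475. Modified duration first:
  t   CF        PV=CF/(1+0.03475)^t    t·PV
  1        53.75        51.9449        51.9449
  2        53.75        50.2004       100.4009
  3        53.75        48.5146       145.5437
  4     1,053.75       919.1700     3,676.6801
  Σ                  1,069.8299     3,974.5696
P = 1,069.8299; D_Mac = 3.71514 half-year periods = 1.85757 yrs; D_mod = 1.85757/(1+0.03475) = 1.79519 yrs.
ΔP/P ≈ -D_mod · Δy = -1.79519 × (+0.021) = -0.037699 = -3.7699%.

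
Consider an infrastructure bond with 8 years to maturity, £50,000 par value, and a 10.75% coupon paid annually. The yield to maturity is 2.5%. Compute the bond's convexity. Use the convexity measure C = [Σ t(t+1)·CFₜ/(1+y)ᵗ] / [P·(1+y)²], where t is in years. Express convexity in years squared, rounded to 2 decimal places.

48.58

With y = 0.025:
  t   CF        PV=CF/(1+0.025)^t    t·PV        t(t+1)·PV
  1     5,375.00     5,243.9024     5,243.9024      10,487.8049
  2     5,375.00     5,116.0024    10,232.0048      30,696.0143
  3     5,375.00     4,991.2218    14,973.6655      59,894.6620
  4     5,375.00     4,869.4847    19,477.9389      97,389.6943
  5     5,375.00     4,750.7168    23,753.5840     142,521.5039
  6     5,375.00     4,634.8457    27,809.0739     194,663.5175
  7     5,375.00     4,521.8006    31,652.6045     253,220.8358
  8    55,375.00    45,448.8414   363,590.7309   3,272,316.5778
  Σ                 79,576.8158   496,733.5048   4,061,190.6104
P = 79,576.8158.
Convexity = Σ t(t+1)·PV / [P·(1+y)²] = 4,061,190.6104 / (79,576.8158 × 1.050625) = 48.57570.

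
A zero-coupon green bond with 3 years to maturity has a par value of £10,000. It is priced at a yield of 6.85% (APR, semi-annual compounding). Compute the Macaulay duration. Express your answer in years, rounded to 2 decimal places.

A zero-coupon bond has a single cash flow at maturity, so its Macaulay duration equals its maturity: 3 years.
(Equivalently: 6 semi-annual periods ÷ 2 = 3 years.)

3.00 years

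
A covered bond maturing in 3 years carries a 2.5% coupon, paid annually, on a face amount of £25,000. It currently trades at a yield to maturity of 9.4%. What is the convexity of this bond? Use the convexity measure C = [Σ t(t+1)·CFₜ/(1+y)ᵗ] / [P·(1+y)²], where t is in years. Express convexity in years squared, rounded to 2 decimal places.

With y = 0.094:
  t   CF        PV=CF/(1+0.094)^t    t·PV        t(t+1)·PV
  1       625.00       571.2980       571.2980       1,142.5960
  2       625.00       522.2102     1,044.4205       3,133.2614
  3    25,625.00    19,570.9500    58,712.8501     234,851.4004
  Σ                 20,664.4582    60,328.5685     239,127.2577
P = 20,664.4582.
Convexity = Σ t(t+1)·PV / [P·(1+y)²] = 239,127.2577 / (20,664.4582 × 1.196836) = 9.66875.

9.67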